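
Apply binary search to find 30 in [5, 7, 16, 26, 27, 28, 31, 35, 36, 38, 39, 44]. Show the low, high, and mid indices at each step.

Binary search for 30 in [5, 7, 16, 26, 27, 28, 31, 35, 36, 38, 39, 44]:

lo=0, hi=11, mid=5, arr[mid]=28 -> 28 < 30, search right half
lo=6, hi=11, mid=8, arr[mid]=36 -> 36 > 30, search left half
lo=6, hi=7, mid=6, arr[mid]=31 -> 31 > 30, search left half
lo=6 > hi=5, target 30 not found

Binary search determines that 30 is not in the array after 3 comparisons. The search space was exhausted without finding the target.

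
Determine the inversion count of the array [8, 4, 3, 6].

Finding inversions in [8, 4, 3, 6]:

(0, 1): arr[0]=8 > arr[1]=4
(0, 2): arr[0]=8 > arr[2]=3
(0, 3): arr[0]=8 > arr[3]=6
(1, 2): arr[1]=4 > arr[2]=3

Total inversions: 4

The array has 4 inversion(s): (0,1), (0,2), (0,3), (1,2). Each pair (i,j) satisfies i < j and arr[i] > arr[j].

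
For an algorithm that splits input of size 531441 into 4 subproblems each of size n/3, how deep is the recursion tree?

For divide and conquer with division factor 3:

Problem sizes at each level:
Level 0: 531441
Level 1: 177147
Level 2: 59049
Level 3: 19683
Level 4: 6561
Level 5: 2187
Level 6: 729
Level 7: 243
Level 8: 81
Level 9: 27
Level 10: 9
Level 11: 3
Level 12: 1

The root is level 0 and the size-1 base case is level 12 (the tree spans levels 0 through 12, i.e. 13 levels counting the root), so the depth is the number of divisions: log_3(531441) = 12

The recursion tree depth is log_3(531441) = 12. At each level, the problem size is divided by 3, so it takes 12 divisions to reduce to a base case of size 1. The algorithm makes 4 recursive calls at each level.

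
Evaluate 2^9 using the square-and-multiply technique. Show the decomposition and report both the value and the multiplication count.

Computing 2^9 by squaring (build up from 2^1; each line after the first costs one multiplication):

2^1 = 2
2^2 = (2^1)^2 = 2^2 = 4
2^4 = (2^2)^2 = 4^2 = 16
2^8 = (2^4)^2 = 16^2 = 256
2^9 = 2 * 2^8 = 2 * 256 = 512

Result: 512
Multiplications needed: 4 (4 lines after 2^1)

2^9 = 512. Using exponentiation by squaring, this requires 4 multiplications. The key idea: if the exponent is even, square the half-power; if odd, multiply by the base once.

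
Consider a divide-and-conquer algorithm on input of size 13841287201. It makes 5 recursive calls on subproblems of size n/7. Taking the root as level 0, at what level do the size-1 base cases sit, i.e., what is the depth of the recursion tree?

For divide and conquer with division factor 7:

Problem sizes at each level:
Level 0: 13841287201
Level 1: 1977326743
Level 2: 282475249
Level 3: 40353607
Level 4: 5764801
Level 5: 823543
Level 6: 117649
Level 7: 16807
Level 8: 2401
Level 9: 343
Level 10: 49
Level 11: 7
Level 12: 1

The root is level 0 and the size-1 base case is level 12 (the tree spans levels 0 through 12, i.e. 13 levels counting the root), so the depth is the number of divisions: log_7(13841287201) = 12

The recursion tree depth is log_7(13841287201) = 12. At each level, the problem size is divided by 7, so it takes 12 divisions to reduce to a base case of size 1. The algorithm makes 5 recursive calls at each level.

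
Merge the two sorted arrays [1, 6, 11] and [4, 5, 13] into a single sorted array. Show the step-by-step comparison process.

Merging process:

Compare 1 vs 4: take 1 from left. Merged: [1]
Compare 6 vs 4: take 4 from right. Merged: [1, 4]
Compare 6 vs 5: take 5 from right. Merged: [1, 4, 5]
Compare 6 vs 13: take 6 from left. Merged: [1, 4, 5, 6]
Compare 11 vs 13: take 11 from left. Merged: [1, 4, 5, 6, 11]
Append remaining from right: [13]. Merged: [1, 4, 5, 6, 11, 13]

Final merged array: [1, 4, 5, 6, 11, 13]
Total comparisons: 5

The merged array is [1, 4, 5, 6, 11, 13], requiring 5 comparisons. The merge step runs in O(n) time where n is the total number of elements.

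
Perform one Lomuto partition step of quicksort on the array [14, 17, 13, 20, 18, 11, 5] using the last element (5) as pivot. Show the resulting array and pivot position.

Lomuto partition with pivot = 5:

Initial array: [14, 17, 13, 20, 18, 11, 5]

arr[0]=14 > 5: no swap
arr[1]=17 > 5: no swap
arr[2]=13 > 5: no swap
arr[3]=20 > 5: no swap
arr[4]=18 > 5: no swap
arr[5]=11 > 5: no swap

Place pivot at position 0: [5, 17, 13, 20, 18, 11, 14]
Pivot position: 0

After partitioning with pivot 5, the array becomes [5, 17, 13, 20, 18, 11, 14]. The pivot is placed at index 0. All elements to the left of the pivot are <= 5, and all elements to the right are > 5.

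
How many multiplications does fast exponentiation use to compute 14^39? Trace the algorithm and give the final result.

Computing 14^39 by squaring (build up from 14^1; each line after the first costs one multiplication):

14^1 = 14
14^2 = (14^1)^2 = 14^2 = 196
14^4 = (14^2)^2 = 196^2 = 38416
14^8 = (14^4)^2 = 38416^2 = 1475789056
14^9 = 14 * 14^8 = 14 * 1475789056 = 20661046784
14^18 = (14^9)^2 = 20661046784^2 = 426878854210636742656
14^19 = 14 * 14^18 = 14 * 426878854210636742656 = 5976303958948914397184
14^38 = (14^19)^2 = 5976303958948914397184^2 = 35716209009748467500288285041727074107129856
14^39 = 14 * 14^38 = 14 * 35716209009748467500288285041727074107129856 = 500026926136478545004035990584179037499817984

Result: 500026926136478545004035990584179037499817984
Multiplications needed: 8 (8 lines after 14^1)

14^39 = 500026926136478545004035990584179037499817984. Using exponentiation by squaring, this requires 8 multiplications. The key idea: if the exponent is even, square the half-power; if odd, multiply by the base once.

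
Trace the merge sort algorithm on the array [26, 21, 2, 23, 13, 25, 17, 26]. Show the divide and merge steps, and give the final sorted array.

Merge sort trace:

Split: [26, 21, 2, 23, 13, 25, 17, 26] -> [26, 21, 2, 23] and [13, 25, 17, 26]
  Split: [26, 21, 2, 23] -> [26, 21] and [2, 23]
    Split: [26, 21] -> [26] and [21]
    Merge: [26] + [21] -> [21, 26]
    Split: [2, 23] -> [2] and [23]
    Merge: [2] + [23] -> [2, 23]
  Merge: [21, 26] + [2, 23] -> [2, 21, 23, 26]
  Split: [13, 25, 17, 26] -> [13, 25] and [17, 26]
    Split: [13, 25] -> [13] and [25]
    Merge: [13] + [25] -> [13, 25]
    Split: [17, 26] -> [17] and [26]
    Merge: [17] + [26] -> [17, 26]
  Merge: [13, 25] + [17, 26] -> [13, 17, 25, 26]
Merge: [2, 21, 23, 26] + [13, 17, 25, 26] -> [2, 13, 17, 21, 23, 25, 26, 26]

Final sorted array: [2, 13, 17, 21, 23, 25, 26, 26]

The merge sort proceeds by recursively splitting the array and merging sorted halves.
After all merges, the sorted array is [2, 13, 17, 21, 23, 25, 26, 26].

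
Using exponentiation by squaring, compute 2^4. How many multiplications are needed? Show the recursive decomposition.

Computing 2^4 by squaring (build up from 2^1; each line after the first costs one multiplication):

2^1 = 2
2^2 = (2^1)^2 = 2^2 = 4
2^4 = (2^2)^2 = 4^2 = 16

Result: 16
Multiplications needed: 2 (2 lines after 2^1)

2^4 = 16. Using exponentiation by squaring, this requires 2 multiplications. The key idea: if the exponent is even, square the half-power; if odd, multiply by the base once.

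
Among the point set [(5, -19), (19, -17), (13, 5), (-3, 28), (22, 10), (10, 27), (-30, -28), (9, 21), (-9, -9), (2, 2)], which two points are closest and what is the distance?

Computing all pairwise distances among 10 points:

d((5, -19), (19, -17)) = 14.1421
d((5, -19), (13, 5)) = 25.2982
d((5, -19), (-3, 28)) = 47.676
d((5, -19), (22, 10)) = 33.6155
d((5, -19), (10, 27)) = 46.2709
d((5, -19), (-30, -28)) = 36.1386
d((5, -19), (9, 21)) = 40.1995
d((5, -19), (-9, -9)) = 17.2047
d((5, -19), (2, 2)) = 21.2132
d((19, -17), (13, 5)) = 22.8035
d((19, -17), (-3, 28)) = 50.0899
d((19, -17), (22, 10)) = 27.1662
d((19, -17), (10, 27)) = 44.911
d((19, -17), (-30, -28)) = 50.2195
d((19, -17), (9, 21)) = 39.2938
d((19, -17), (-9, -9)) = 29.1204
d((19, -17), (2, 2)) = 25.4951
d((13, 5), (-3, 28)) = 28.0179
d((13, 5), (22, 10)) = 10.2956
d((13, 5), (10, 27)) = 22.2036
d((13, 5), (-30, -28)) = 54.2033
d((13, 5), (9, 21)) = 16.4924
d((13, 5), (-9, -9)) = 26.0768
d((13, 5), (2, 2)) = 11.4018
d((-3, 28), (22, 10)) = 30.8058
d((-3, 28), (10, 27)) = 13.0384
d((-3, 28), (-30, -28)) = 62.1691
d((-3, 28), (9, 21)) = 13.8924
d((-3, 28), (-9, -9)) = 37.4833
d((-3, 28), (2, 2)) = 26.4764
d((22, 10), (10, 27)) = 20.8087
d((22, 10), (-30, -28)) = 64.405
d((22, 10), (9, 21)) = 17.0294
d((22, 10), (-9, -9)) = 36.3593
d((22, 10), (2, 2)) = 21.5407
d((10, 27), (-30, -28)) = 68.0074
d((10, 27), (9, 21)) = 6.0828 <-- minimum
d((10, 27), (-9, -9)) = 40.7063
d((10, 27), (2, 2)) = 26.2488
d((-30, -28), (9, 21)) = 62.6259
d((-30, -28), (-9, -9)) = 28.3196
d((-30, -28), (2, 2)) = 43.8634
d((9, 21), (-9, -9)) = 34.9857
d((9, 21), (2, 2)) = 20.2485
d((-9, -9), (2, 2)) = 15.5563

Closest pair: (10, 27) and (9, 21) with distance 6.0828

The closest pair is (10, 27) and (9, 21) with Euclidean distance 6.0828. For 10 points, brute-force pairwise comparison is shown above. For large n, the divide-and-conquer algorithm (sort by x, recurse on halves, check the dividing strip) achieves O(n log n).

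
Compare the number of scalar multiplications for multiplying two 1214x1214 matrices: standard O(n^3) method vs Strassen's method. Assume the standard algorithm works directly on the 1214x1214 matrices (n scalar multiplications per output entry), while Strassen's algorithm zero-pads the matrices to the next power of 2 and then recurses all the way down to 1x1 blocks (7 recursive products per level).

Matrix multiplication for 1214x1214 matrices:

Strassen's algorithm requires power-of-2 dimensions. Pad 1214x1214 to 2048x2048 (next power of 2).

Standard algorithm: 1214^3 = 1789188344 multiplications
Strassen's algorithm: 7^(log2(2048)) = 7^11 = 1977326743 multiplications
Difference: 1789188344 - 1977326743 = -188138399 (Strassen uses MORE here due to padding overhead — for small or just-over-power-of-2 n, padding can outweigh the per-level savings)

Standard: 1789188344 multiplications (1214^3). Strassen: 1977326743 multiplications (7^11, after padding to 2048x2048). Strassen reduces 8 recursive multiplications to 7 at each level.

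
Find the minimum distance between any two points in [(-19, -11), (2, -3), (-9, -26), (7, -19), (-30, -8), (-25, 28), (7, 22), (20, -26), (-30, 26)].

Computing all pairwise distances among 9 points:

d((-19, -11), (2, -3)) = 22.4722
d((-19, -11), (-9, -26)) = 18.0278
d((-19, -11), (7, -19)) = 27.2029
d((-19, -11), (-30, -8)) = 11.4018
d((-19, -11), (-25, 28)) = 39.4588
d((-19, -11), (7, 22)) = 42.0119
d((-19, -11), (20, -26)) = 41.7852
d((-19, -11), (-30, 26)) = 38.6005
d((2, -3), (-9, -26)) = 25.4951
d((2, -3), (7, -19)) = 16.7631
d((2, -3), (-30, -8)) = 32.3883
d((2, -3), (-25, 28)) = 41.1096
d((2, -3), (7, 22)) = 25.4951
d((2, -3), (20, -26)) = 29.2062
d((2, -3), (-30, 26)) = 43.1856
d((-9, -26), (7, -19)) = 17.4642
d((-9, -26), (-30, -8)) = 27.6586
d((-9, -26), (-25, 28)) = 56.3205
d((-9, -26), (7, 22)) = 50.5964
d((-9, -26), (20, -26)) = 29.0
d((-9, -26), (-30, 26)) = 56.0803
d((7, -19), (-30, -8)) = 38.6005
d((7, -19), (-25, 28)) = 56.8595
d((7, -19), (7, 22)) = 41.0
d((7, -19), (20, -26)) = 14.7648
d((7, -19), (-30, 26)) = 58.258
d((-30, -8), (-25, 28)) = 36.3456
d((-30, -8), (7, 22)) = 47.634
d((-30, -8), (20, -26)) = 53.1413
d((-30, -8), (-30, 26)) = 34.0
d((-25, 28), (7, 22)) = 32.5576
d((-25, 28), (20, -26)) = 70.2922
d((-25, 28), (-30, 26)) = 5.3852 <-- minimum
d((7, 22), (20, -26)) = 49.7293
d((7, 22), (-30, 26)) = 37.2156
d((20, -26), (-30, 26)) = 72.1388

Closest pair: (-25, 28) and (-30, 26) with distance 5.3852

The closest pair is (-25, 28) and (-30, 26) with Euclidean distance 5.3852. For 9 points, brute-force pairwise comparison is shown above. For large n, the divide-and-conquer algorithm (sort by x, recurse on halves, check the dividing strip) achieves O(n log n).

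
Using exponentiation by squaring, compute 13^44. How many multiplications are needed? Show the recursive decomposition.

Computing 13^44 by squaring (build up from 13^1; each line after the first costs one multiplication):

13^1 = 13
13^2 = (13^1)^2 = 13^2 = 169
13^4 = (13^2)^2 = 169^2 = 28561
13^5 = 13 * 13^4 = 13 * 28561 = 371293
13^10 = (13^5)^2 = 371293^2 = 137858491849
13^11 = 13 * 13^10 = 13 * 137858491849 = 1792160394037
13^22 = (13^11)^2 = 1792160394037^2 = 3211838877954855105157369
13^44 = (13^22)^2 = 3211838877954855105157369^2 = 10315908977942302627204470186314316211062255002161

Result: 10315908977942302627204470186314316211062255002161
Multiplications needed: 7 (7 lines after 13^1)

13^44 = 10315908977942302627204470186314316211062255002161. Using exponentiation by squaring, this requires 7 multiplications. The key idea: if the exponent is even, square the half-power; if odd, multiply by the base once.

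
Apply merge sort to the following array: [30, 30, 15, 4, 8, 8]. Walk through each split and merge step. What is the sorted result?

Merge sort trace:

Split: [30, 30, 15, 4, 8, 8] -> [30, 30, 15] and [4, 8, 8]
  Split: [30, 30, 15] -> [30] and [30, 15]
    Split: [30, 15] -> [30] and [15]
    Merge: [30] + [15] -> [15, 30]
  Merge: [30] + [15, 30] -> [15, 30, 30]
  Split: [4, 8, 8] -> [4] and [8, 8]
    Split: [8, 8] -> [8] and [8]
    Merge: [8] + [8] -> [8, 8]
  Merge: [4] + [8, 8] -> [4, 8, 8]
Merge: [15, 30, 30] + [4, 8, 8] -> [4, 8, 8, 15, 30, 30]

Final sorted array: [4, 8, 8, 15, 30, 30]

The merge sort proceeds by recursively splitting the array and merging sorted halves.
After all merges, the sorted array is [4, 8, 8, 15, 30, 30].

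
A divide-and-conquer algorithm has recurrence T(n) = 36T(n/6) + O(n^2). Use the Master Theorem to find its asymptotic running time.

Master Theorem for T(n) = 36T(n/6) + O(n^2):

a = 36, b = 6, c = 2
log_b(a) = log_6(36) = 2.0000

Case 2: c = 2 = log_6(36) = 2.0000
T(n) = O(n^2 log n) = O(n^2 log n)

For T(n) = 36T(n/6) + O(n^2): log_6(36) = 2.0000. This is Case 2 of the Master Theorem (c = log_b(a), equal work at all levels), giving O(n^2 log n).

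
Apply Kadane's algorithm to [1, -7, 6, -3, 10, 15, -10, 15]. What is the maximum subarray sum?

Using Kadane's algorithm on [1, -7, 6, -3, 10, 15, -10, 15]:

Scanning through the array:
Position 1 (value -7): max_ending_here = -6, max_so_far = 1
Position 2 (value 6): max_ending_here = 6, max_so_far = 6
Position 3 (value -3): max_ending_here = 3, max_so_far = 6
Position 4 (value 10): max_ending_here = 13, max_so_far = 13
Position 5 (value 15): max_ending_here = 28, max_so_far = 28
Position 6 (value -10): max_ending_here = 18, max_so_far = 28
Position 7 (value 15): max_ending_here = 33, max_so_far = 33

Maximum subarray: [6, -3, 10, 15, -10, 15]
Maximum sum: 33

The maximum subarray is [6, -3, 10, 15, -10, 15] with sum 33. This subarray runs from index 2 to index 7.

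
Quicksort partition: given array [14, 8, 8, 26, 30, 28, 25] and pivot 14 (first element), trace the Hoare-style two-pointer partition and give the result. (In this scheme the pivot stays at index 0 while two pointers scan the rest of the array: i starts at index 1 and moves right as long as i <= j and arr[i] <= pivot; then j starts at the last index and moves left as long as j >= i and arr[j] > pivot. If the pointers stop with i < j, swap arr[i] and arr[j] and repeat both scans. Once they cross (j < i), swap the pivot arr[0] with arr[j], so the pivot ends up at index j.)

Hoare-style two-pointer partition with pivot = 14:

Initial array: [14, 8, 8, 26, 30, 28, 25]

Pointers start at i = 1, j = 6.
i ends at 3, j ends at 2: the pointers have crossed (j < i), so scanning stops.

Swap pivot arr[0] with arr[2] to place pivot at position 2: [8, 8, 14, 26, 30, 28, 25]
Pivot position: 2

After partitioning with pivot 14, the array becomes [8, 8, 14, 26, 30, 28, 25]. The pivot is placed at index 2. All elements to the left of the pivot are <= 14, and all elements to the right are > 14.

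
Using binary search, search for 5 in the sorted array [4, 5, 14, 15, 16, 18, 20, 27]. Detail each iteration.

Binary search for 5 in [4, 5, 14, 15, 16, 18, 20, 27]:

lo=0, hi=7, mid=3, arr[mid]=15 -> 15 > 5, search left half
lo=0, hi=2, mid=1, arr[mid]=5 -> Found target at index 1!

Binary search finds 5 at index 1 after 2 comparisons. The search repeatedly halves the search space by comparing with the middle element.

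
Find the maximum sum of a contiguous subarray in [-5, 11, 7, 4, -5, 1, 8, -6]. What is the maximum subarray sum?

Using Kadane's algorithm on [-5, 11, 7, 4, -5, 1, 8, -6]:

Scanning through the array:
Position 1 (value 11): max_ending_here = 11, max_so_far = 11
Position 2 (value 7): max_ending_here = 18, max_so_far = 18
Position 3 (value 4): max_ending_here = 22, max_so_far = 22
Position 4 (value -5): max_ending_here = 17, max_so_far = 22
Position 5 (value 1): max_ending_here = 18, max_so_far = 22
Position 6 (value 8): max_ending_here = 26, max_so_far = 26
Position 7 (value -6): max_ending_here = 20, max_so_far = 26

Maximum subarray: [11, 7, 4, -5, 1, 8]
Maximum sum: 26

The maximum subarray is [11, 7, 4, -5, 1, 8] with sum 26. This subarray runs from index 1 to index 6.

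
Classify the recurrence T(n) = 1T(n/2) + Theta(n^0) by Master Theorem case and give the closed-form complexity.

Master Theorem for T(n) = 1T(n/2) + O(n^0):

a = 1, b = 2, c = 0
log_b(a) = log_2(1) = 0.0000

Case 2: c = 0 = log_2(1) = 0.0000
T(n) = O(n^0 log n) = O(log n)

For T(n) = 1T(n/2) + O(n^0): log_2(1) = 0.0000. This is Case 2 of the Master Theorem (c = log_b(a), equal work at all levels), giving O(log n).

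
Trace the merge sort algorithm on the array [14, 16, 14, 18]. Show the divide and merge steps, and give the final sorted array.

Merge sort trace:

Split: [14, 16, 14, 18] -> [14, 16] and [14, 18]
  Split: [14, 16] -> [14] and [16]
  Merge: [14] + [16] -> [14, 16]
  Split: [14, 18] -> [14] and [18]
  Merge: [14] + [18] -> [14, 18]
Merge: [14, 16] + [14, 18] -> [14, 14, 16, 18]

Final sorted array: [14, 14, 16, 18]

The merge sort proceeds by recursively splitting the array and merging sorted halves.
After all merges, the sorted array is [14, 14, 16, 18].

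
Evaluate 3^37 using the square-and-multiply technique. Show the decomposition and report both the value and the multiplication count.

Computing 3^37 by squaring (build up from 3^1; each line after the first costs one multiplication):

3^1 = 3
3^2 = (3^1)^2 = 3^2 = 9
3^4 = (3^2)^2 = 9^2 = 81
3^8 = (3^4)^2 = 81^2 = 6561
3^9 = 3 * 3^8 = 3 * 6561 = 19683
3^18 = (3^9)^2 = 19683^2 = 387420489
3^36 = (3^18)^2 = 387420489^2 = 150094635296999121
3^37 = 3 * 3^36 = 3 * 150094635296999121 = 450283905890997363

Result: 450283905890997363
Multiplications needed: 7 (7 lines after 3^1)

3^37 = 450283905890997363. Using exponentiation by squaring, this requires 7 multiplications. The key idea: if the exponent is even, square the half-power; if odd, multiply by the base once.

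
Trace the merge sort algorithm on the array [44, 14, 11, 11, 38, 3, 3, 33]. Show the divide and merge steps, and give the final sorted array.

Merge sort trace:

Split: [44, 14, 11, 11, 38, 3, 3, 33] -> [44, 14, 11, 11] and [38, 3, 3, 33]
  Split: [44, 14, 11, 11] -> [44, 14] and [11, 11]
    Split: [44, 14] -> [44] and [14]
    Merge: [44] + [14] -> [14, 44]
    Split: [11, 11] -> [11] and [11]
    Merge: [11] + [11] -> [11, 11]
  Merge: [14, 44] + [11, 11] -> [11, 11, 14, 44]
  Split: [38, 3, 3, 33] -> [38, 3] and [3, 33]
    Split: [38, 3] -> [38] and [3]
    Merge: [38] + [3] -> [3, 38]
    Split: [3, 33] -> [3] and [33]
    Merge: [3] + [33] -> [3, 33]
  Merge: [3, 38] + [3, 33] -> [3, 3, 33, 38]
Merge: [11, 11, 14, 44] + [3, 3, 33, 38] -> [3, 3, 11, 11, 14, 33, 38, 44]

Final sorted array: [3, 3, 11, 11, 14, 33, 38, 44]

The merge sort proceeds by recursively splitting the array and merging sorted halves.
After all merges, the sorted array is [3, 3, 11, 11, 14, 33, 38, 44].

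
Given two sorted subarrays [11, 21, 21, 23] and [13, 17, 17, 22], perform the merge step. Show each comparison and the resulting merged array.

Merging process:

Compare 11 vs 13: take 11 from left. Merged: [11]
Compare 21 vs 13: take 13 from right. Merged: [11, 13]
Compare 21 vs 17: take 17 from right. Merged: [11, 13, 17]
Compare 21 vs 17: take 17 from right. Merged: [11, 13, 17, 17]
Compare 21 vs 22: take 21 from left. Merged: [11, 13, 17, 17, 21]
Compare 21 vs 22: take 21 from left. Merged: [11, 13, 17, 17, 21, 21]
Compare 23 vs 22: take 22 from right. Merged: [11, 13, 17, 17, 21, 21, 22]
Append remaining from left: [23]. Merged: [11, 13, 17, 17, 21, 21, 22, 23]

Final merged array: [11, 13, 17, 17, 21, 21, 22, 23]
Total comparisons: 7

The merged array is [11, 13, 17, 17, 21, 21, 22, 23], requiring 7 comparisons. The merge step runs in O(n) time where n is the total number of elements.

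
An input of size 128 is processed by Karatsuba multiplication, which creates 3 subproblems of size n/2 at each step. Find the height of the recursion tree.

For divide and conquer with division factor 2:

Problem sizes at each level:
Level 0: 128
Level 1: 64
Level 2: 32
Level 3: 16
Level 4: 8
Level 5: 4
Level 6: 2
Level 7: 1

The root is level 0 and the size-1 base case is level 7 (the tree spans levels 0 through 7, i.e. 8 levels counting the root), so the depth is the number of divisions: log_2(128) = 7

The recursion tree depth is log_2(128) = 7. At each level, the problem size is divided by 2, so it takes 7 divisions to reduce to a base case of size 1. The algorithm makes 3 recursive calls at each level.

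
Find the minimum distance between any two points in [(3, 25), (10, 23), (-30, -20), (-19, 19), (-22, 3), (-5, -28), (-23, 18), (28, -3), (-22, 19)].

Computing all pairwise distances among 9 points:

d((3, 25), (10, 23)) = 7.2801
d((3, 25), (-30, -20)) = 55.8032
d((3, 25), (-19, 19)) = 22.8035
d((3, 25), (-22, 3)) = 33.3017
d((3, 25), (-5, -28)) = 53.6004
d((3, 25), (-23, 18)) = 26.9258
d((3, 25), (28, -3)) = 37.5366
d((3, 25), (-22, 19)) = 25.7099
d((10, 23), (-30, -20)) = 58.7282
d((10, 23), (-19, 19)) = 29.2746
d((10, 23), (-22, 3)) = 37.7359
d((10, 23), (-5, -28)) = 53.1601
d((10, 23), (-23, 18)) = 33.3766
d((10, 23), (28, -3)) = 31.6228
d((10, 23), (-22, 19)) = 32.249
d((-30, -20), (-19, 19)) = 40.5216
d((-30, -20), (-22, 3)) = 24.3516
d((-30, -20), (-5, -28)) = 26.2488
d((-30, -20), (-23, 18)) = 38.6394
d((-30, -20), (28, -3)) = 60.4401
d((-30, -20), (-22, 19)) = 39.8121
d((-19, 19), (-22, 3)) = 16.2788
d((-19, 19), (-5, -28)) = 49.0408
d((-19, 19), (-23, 18)) = 4.1231
d((-19, 19), (28, -3)) = 51.8941
d((-19, 19), (-22, 19)) = 3.0
d((-22, 3), (-5, -28)) = 35.3553
d((-22, 3), (-23, 18)) = 15.0333
d((-22, 3), (28, -3)) = 50.3587
d((-22, 3), (-22, 19)) = 16.0
d((-5, -28), (-23, 18)) = 49.3964
d((-5, -28), (28, -3)) = 41.4005
d((-5, -28), (-22, 19)) = 49.98
d((-23, 18), (28, -3)) = 55.1543
d((-23, 18), (-22, 19)) = 1.4142 <-- minimum
d((28, -3), (-22, 19)) = 54.626

Closest pair: (-23, 18) and (-22, 19) with distance 1.4142

The closest pair is (-23, 18) and (-22, 19) with Euclidean distance 1.4142. For 9 points, brute-force pairwise comparison is shown above. For large n, the divide-and-conquer algorithm (sort by x, recurse on halves, check the dividing strip) achieves O(n log n).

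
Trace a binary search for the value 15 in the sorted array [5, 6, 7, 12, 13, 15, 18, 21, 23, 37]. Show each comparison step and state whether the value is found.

Binary search for 15 in [5, 6, 7, 12, 13, 15, 18, 21, 23, 37]:

lo=0, hi=9, mid=4, arr[mid]=13 -> 13 < 15, search right half
lo=5, hi=9, mid=7, arr[mid]=21 -> 21 > 15, search left half
lo=5, hi=6, mid=5, arr[mid]=15 -> Found target at index 5!

Binary search finds 15 at index 5 after 3 comparisons. The search repeatedly halves the search space by comparing with the middle element.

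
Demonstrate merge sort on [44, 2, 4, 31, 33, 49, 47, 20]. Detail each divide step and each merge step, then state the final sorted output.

Merge sort trace:

Split: [44, 2, 4, 31, 33, 49, 47, 20] -> [44, 2, 4, 31] and [33, 49, 47, 20]
  Split: [44, 2, 4, 31] -> [44, 2] and [4, 31]
    Split: [44, 2] -> [44] and [2]
    Merge: [44] + [2] -> [2, 44]
    Split: [4, 31] -> [4] and [31]
    Merge: [4] + [31] -> [4, 31]
  Merge: [2, 44] + [4, 31] -> [2, 4, 31, 44]
  Split: [33, 49, 47, 20] -> [33, 49] and [47, 20]
    Split: [33, 49] -> [33] and [49]
    Merge: [33] + [49] -> [33, 49]
    Split: [47, 20] -> [47] and [20]
    Merge: [47] + [20] -> [20, 47]
  Merge: [33, 49] + [20, 47] -> [20, 33, 47, 49]
Merge: [2, 4, 31, 44] + [20, 33, 47, 49] -> [2, 4, 20, 31, 33, 44, 47, 49]

Final sorted array: [2, 4, 20, 31, 33, 44, 47, 49]

The merge sort proceeds by recursively splitting the array and merging sorted halves.
After all merges, the sorted array is [2, 4, 20, 31, 33, 44, 47, 49].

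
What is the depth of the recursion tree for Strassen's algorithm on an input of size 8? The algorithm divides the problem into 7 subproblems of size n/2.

For divide and conquer with division factor 2:

Problem sizes at each level:
Level 0: 8
Level 1: 4
Level 2: 2
Level 3: 1

The root is level 0 and the size-1 base case is level 3 (the tree spans levels 0 through 3, i.e. 4 levels counting the root), so the depth is the number of divisions: log_2(8) = 3

The recursion tree depth is log_2(8) = 3. At each level, the problem size is divided by 2, so it takes 3 divisions to reduce to a base case of size 1. The algorithm makes 7 recursive calls at each level.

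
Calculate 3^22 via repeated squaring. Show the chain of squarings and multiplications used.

Computing 3^22 by squaring (build up from 3^1; each line after the first costs one multiplication):

3^1 = 3
3^2 = (3^1)^2 = 3^2 = 9
3^4 = (3^2)^2 = 9^2 = 81
3^5 = 3 * 3^4 = 3 * 81 = 243
3^10 = (3^5)^2 = 243^2 = 59049
3^11 = 3 * 3^10 = 3 * 59049 = 177147
3^22 = (3^11)^2 = 177147^2 = 31381059609

Result: 31381059609
Multiplications needed: 6 (6 lines after 3^1)

3^22 = 31381059609. Using exponentiation by squaring, this requires 6 multiplications. The key idea: if the exponent is even, square the half-power; if odd, multiply by the base once.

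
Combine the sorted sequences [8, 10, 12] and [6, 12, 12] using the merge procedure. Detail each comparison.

Merging process:

Compare 8 vs 6: take 6 from right. Merged: [6]
Compare 8 vs 12: take 8 from left. Merged: [6, 8]
Compare 10 vs 12: take 10 from left. Merged: [6, 8, 10]
Compare 12 vs 12: take 12 from left. Merged: [6, 8, 10, 12]
Append remaining from right: [12, 12]. Merged: [6, 8, 10, 12, 12, 12]

Final merged array: [6, 8, 10, 12, 12, 12]
Total comparisons: 4

The merged array is [6, 8, 10, 12, 12, 12], requiring 4 comparisons. The merge step runs in O(n) time where n is the total number of elements.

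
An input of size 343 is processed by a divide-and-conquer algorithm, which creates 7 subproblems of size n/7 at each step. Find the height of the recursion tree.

For divide and conquer with division factor 7:

Problem sizes at each level:
Level 0: 343
Level 1: 49
Level 2: 7
Level 3: 1

The root is level 0 and the size-1 base case is level 3 (the tree spans levels 0 through 3, i.e. 4 levels counting the root), so the depth is the number of divisions: log_7(343) = 3

The recursion tree depth is log_7(343) = 3. At each level, the problem size is divided by 7, so it takes 3 divisions to reduce to a base case of size 1. The algorithm makes 7 recursive calls at each level.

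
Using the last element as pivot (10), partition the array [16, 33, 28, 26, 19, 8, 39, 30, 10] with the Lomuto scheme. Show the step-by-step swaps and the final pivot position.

Lomuto partition with pivot = 10:

Initial array: [16, 33, 28, 26, 19, 8, 39, 30, 10]

arr[0]=16 > 10: no swap
arr[1]=33 > 10: no swap
arr[2]=28 > 10: no swap
arr[3]=26 > 10: no swap
arr[4]=19 > 10: no swap
arr[5]=8 <= 10: swap with position 0, array becomes [8, 33, 28, 26, 19, 16, 39, 30, 10]
arr[6]=39 > 10: no swap
arr[7]=30 > 10: no swap

Place pivot at position 1: [8, 10, 28, 26, 19, 16, 39, 30, 33]
Pivot position: 1

After partitioning with pivot 10, the array becomes [8, 10, 28, 26, 19, 16, 39, 30, 33]. The pivot is placed at index 1. All elements to the left of the pivot are <= 10, and all elements to the right are > 10.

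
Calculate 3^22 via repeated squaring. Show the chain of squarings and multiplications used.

Computing 3^22 by squaring (build up from 3^1; each line after the first costs one multiplication):

3^1 = 3
3^2 = (3^1)^2 = 3^2 = 9
3^4 = (3^2)^2 = 9^2 = 81
3^5 = 3 * 3^4 = 3 * 81 = 243
3^10 = (3^5)^2 = 243^2 = 59049
3^11 = 3 * 3^10 = 3 * 59049 = 177147
3^22 = (3^11)^2 = 177147^2 = 31381059609

Result: 31381059609
Multiplications needed: 6 (6 lines after 3^1)

3^22 = 31381059609. Using exponentiation by squaring, this requires 6 multiplications. The key idea: if the exponent is even, square the half-power; if odd, multiply by the base once.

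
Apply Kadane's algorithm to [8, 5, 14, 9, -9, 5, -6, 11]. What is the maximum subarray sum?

Using Kadane's algorithm on [8, 5, 14, 9, -9, 5, -6, 11]:

Scanning through the array:
Position 1 (value 5): max_ending_here = 13, max_so_far = 13
Position 2 (value 14): max_ending_here = 27, max_so_far = 27
Position 3 (value 9): max_ending_here = 36, max_so_far = 36
Position 4 (value -9): max_ending_here = 27, max_so_far = 36
Position 5 (value 5): max_ending_here = 32, max_so_far = 36
Position 6 (value -6): max_ending_here = 26, max_so_far = 36
Position 7 (value 11): max_ending_here = 37, max_so_far = 37

Maximum subarray: [8, 5, 14, 9, -9, 5, -6, 11]
Maximum sum: 37

The maximum subarray is [8, 5, 14, 9, -9, 5, -6, 11] with sum 37. This subarray runs from index 0 to index 7.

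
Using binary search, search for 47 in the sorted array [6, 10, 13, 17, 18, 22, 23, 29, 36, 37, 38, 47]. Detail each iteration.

Binary search for 47 in [6, 10, 13, 17, 18, 22, 23, 29, 36, 37, 38, 47]:

lo=0, hi=11, mid=5, arr[mid]=22 -> 22 < 47, search right half
lo=6, hi=11, mid=8, arr[mid]=36 -> 36 < 47, search right half
lo=9, hi=11, mid=10, arr[mid]=38 -> 38 < 47, search right half
lo=11, hi=11, mid=11, arr[mid]=47 -> Found target at index 11!

Binary search finds 47 at index 11 after 4 comparisons. The search repeatedly halves the search space by comparing with the middle element.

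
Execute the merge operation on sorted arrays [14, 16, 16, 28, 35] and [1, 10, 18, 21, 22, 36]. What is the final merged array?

Merging process:

Compare 14 vs 1: take 1 from right. Merged: [1]
Compare 14 vs 10: take 10 from right. Merged: [1, 10]
Compare 14 vs 18: take 14 from left. Merged: [1, 10, 14]
Compare 16 vs 18: take 16 from left. Merged: [1, 10, 14, 16]
Compare 16 vs 18: take 16 from left. Merged: [1, 10, 14, 16, 16]
Compare 28 vs 18: take 18 from right. Merged: [1, 10, 14, 16, 16, 18]
Compare 28 vs 21: take 21 from right. Merged: [1, 10, 14, 16, 16, 18, 21]
Compare 28 vs 22: take 22 from right. Merged: [1, 10, 14, 16, 16, 18, 21, 22]
Compare 28 vs 36: take 28 from left. Merged: [1, 10, 14, 16, 16, 18, 21, 22, 28]
Compare 35 vs 36: take 35 from left. Merged: [1, 10, 14, 16, 16, 18, 21, 22, 28, 35]
Append remaining from right: [36]. Merged: [1, 10, 14, 16, 16, 18, 21, 22, 28, 35, 36]

Final merged array: [1, 10, 14, 16, 16, 18, 21, 22, 28, 35, 36]
Total comparisons: 10

The merged array is [1, 10, 14, 16, 16, 18, 21, 22, 28, 35, 36], requiring 10 comparisons. The merge step runs in O(n) time where n is the total number of elements.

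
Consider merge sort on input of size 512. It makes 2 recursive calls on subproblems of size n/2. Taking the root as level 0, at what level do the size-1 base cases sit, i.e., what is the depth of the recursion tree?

For divide and conquer with division factor 2:

Problem sizes at each level:
Level 0: 512
Level 1: 256
Level 2: 128
Level 3: 64
Level 4: 32
Level 5: 16
Level 6: 8
Level 7: 4
Level 8: 2
Level 9: 1

The root is level 0 and the size-1 base case is level 9 (the tree spans levels 0 through 9, i.e. 10 levels counting the root), so the depth is the number of divisions: log_2(512) = 9

The recursion tree depth is log_2(512) = 9. At each level, the problem size is divided by 2, so it takes 9 divisions to reduce to a base case of size 1. The algorithm makes 2 recursive calls at each level.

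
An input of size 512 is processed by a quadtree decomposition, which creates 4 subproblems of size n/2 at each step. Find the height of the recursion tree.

For divide and conquer with division factor 2:

Problem sizes at each level:
Level 0: 512
Level 1: 256
Level 2: 128
Level 3: 64
Level 4: 32
Level 5: 16
Level 6: 8
Level 7: 4
Level 8: 2
Level 9: 1

The root is level 0 and the size-1 base case is level 9 (the tree spans levels 0 through 9, i.e. 10 levels counting the root), so the depth is the number of divisions: log_2(512) = 9

The recursion tree depth is log_2(512) = 9. At each level, the problem size is divided by 2, so it takes 9 divisions to reduce to a base case of size 1. The algorithm makes 4 recursive calls at each level.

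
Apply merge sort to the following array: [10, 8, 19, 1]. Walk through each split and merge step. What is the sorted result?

Merge sort trace:

Split: [10, 8, 19, 1] -> [10, 8] and [19, 1]
  Split: [10, 8] -> [10] and [8]
  Merge: [10] + [8] -> [8, 10]
  Split: [19, 1] -> [19] and [1]
  Merge: [19] + [1] -> [1, 19]
Merge: [8, 10] + [1, 19] -> [1, 8, 10, 19]

Final sorted array: [1, 8, 10, 19]

The merge sort proceeds by recursively splitting the array and merging sorted halves.
After all merges, the sorted array is [1, 8, 10, 19].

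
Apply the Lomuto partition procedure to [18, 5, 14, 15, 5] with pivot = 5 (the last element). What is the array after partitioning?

Lomuto partition with pivot = 5:

Initial array: [18, 5, 14, 15, 5]

arr[0]=18 > 5: no swap
arr[1]=5 <= 5: swap with position 0, array becomes [5, 18, 14, 15, 5]
arr[2]=14 > 5: no swap
arr[3]=15 > 5: no swap

Place pivot at position 1: [5, 5, 14, 15, 18]
Pivot position: 1

After partitioning with pivot 5, the array becomes [5, 5, 14, 15, 18]. The pivot is placed at index 1. All elements to the left of the pivot are <= 5, and all elements to the right are > 5.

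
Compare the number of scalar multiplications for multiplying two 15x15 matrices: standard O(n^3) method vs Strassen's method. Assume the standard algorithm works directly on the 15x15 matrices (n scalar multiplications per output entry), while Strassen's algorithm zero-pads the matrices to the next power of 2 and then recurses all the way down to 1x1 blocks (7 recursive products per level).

Matrix multiplication for 15x15 matrices:

Strassen's algorithm requires power-of-2 dimensions. Pad 15x15 to 16x16 (next power of 2).

Standard algorithm: 15^3 = 3375 multiplications
Strassen's algorithm: 7^(log2(16)) = 7^4 = 2401 multiplications
Savings: 3375 - 2401 = 974 multiplications

Standard: 3375 multiplications (15^3). Strassen: 2401 multiplications (7^4, after padding to 16x16). Strassen reduces 8 recursive multiplications to 7 at each level.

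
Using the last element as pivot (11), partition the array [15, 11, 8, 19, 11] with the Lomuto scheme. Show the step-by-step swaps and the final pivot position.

Lomuto partition with pivot = 11:

Initial array: [15, 11, 8, 19, 11]

arr[0]=15 > 11: no swap
arr[1]=11 <= 11: swap with position 0, array becomes [11, 15, 8, 19, 11]
arr[2]=8 <= 11: swap with position 1, array becomes [11, 8, 15, 19, 11]
arr[3]=19 > 11: no swap

Place pivot at position 2: [11, 8, 11, 19, 15]
Pivot position: 2

After partitioning with pivot 11, the array becomes [11, 8, 11, 19, 15]. The pivot is placed at index 2. All elements to the left of the pivot are <= 11, and all elements to the right are > 11.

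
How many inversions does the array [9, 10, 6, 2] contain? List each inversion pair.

Finding inversions in [9, 10, 6, 2]:

(0, 2): arr[0]=9 > arr[2]=6
(0, 3): arr[0]=9 > arr[3]=2
(1, 2): arr[1]=10 > arr[2]=6
(1, 3): arr[1]=10 > arr[3]=2
(2, 3): arr[2]=6 > arr[3]=2

Total inversions: 5

The array has 5 inversion(s): (0,2), (0,3), (1,2), (1,3), (2,3). Each pair (i,j) satisfies i < j and arr[i] > arr[j].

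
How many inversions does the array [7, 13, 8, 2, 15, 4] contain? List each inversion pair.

Finding inversions in [7, 13, 8, 2, 15, 4]:

(0, 3): arr[0]=7 > arr[3]=2
(0, 5): arr[0]=7 > arr[5]=4
(1, 2): arr[1]=13 > arr[2]=8
(1, 3): arr[1]=13 > arr[3]=2
(1, 5): arr[1]=13 > arr[5]=4
(2, 3): arr[2]=8 > arr[3]=2
(2, 5): arr[2]=8 > arr[5]=4
(4, 5): arr[4]=15 > arr[5]=4

Total inversions: 8

The array has 8 inversion(s): (0,3), (0,5), (1,2), (1,3), (1,5), (2,3), (2,5), (4,5). Each pair (i,j) satisfies i < j and arr[i] > arr[j].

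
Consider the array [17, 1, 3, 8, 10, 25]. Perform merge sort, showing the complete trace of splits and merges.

Merge sort trace:

Split: [17, 1, 3, 8, 10, 25] -> [17, 1, 3] and [8, 10, 25]
  Split: [17, 1, 3] -> [17] and [1, 3]
    Split: [1, 3] -> [1] and [3]
    Merge: [1] + [3] -> [1, 3]
  Merge: [17] + [1, 3] -> [1, 3, 17]
  Split: [8, 10, 25] -> [8] and [10, 25]
    Split: [10, 25] -> [10] and [25]
    Merge: [10] + [25] -> [10, 25]
  Merge: [8] + [10, 25] -> [8, 10, 25]
Merge: [1, 3, 17] + [8, 10, 25] -> [1, 3, 8, 10, 17, 25]

Final sorted array: [1, 3, 8, 10, 17, 25]

The merge sort proceeds by recursively splitting the array and merging sorted halves.
After all merges, the sorted array is [1, 3, 8, 10, 17, 25].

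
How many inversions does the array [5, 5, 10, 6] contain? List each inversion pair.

Finding inversions in [5, 5, 10, 6]:

(2, 3): arr[2]=10 > arr[3]=6

Total inversions: 1

The array has 1 inversion(s): (2,3). Each pair (i,j) satisfies i < j and arr[i] > arr[j].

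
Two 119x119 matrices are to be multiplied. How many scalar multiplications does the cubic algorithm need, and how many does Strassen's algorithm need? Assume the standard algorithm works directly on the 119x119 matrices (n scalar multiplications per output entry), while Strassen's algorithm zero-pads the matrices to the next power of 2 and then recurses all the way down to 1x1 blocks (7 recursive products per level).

Matrix multiplication for 119x119 matrices:

Strassen's algorithm requires power-of-2 dimensions. Pad 119x119 to 128x128 (next power of 2).

Standard algorithm: 119^3 = 1685159 multiplications
Strassen's algorithm: 7^(log2(128)) = 7^7 = 823543 multiplications
Savings: 1685159 - 823543 = 861616 multiplications

Standard: 1685159 multiplications (119^3). Strassen: 823543 multiplications (7^7, after padding to 128x128). Strassen reduces 8 recursive multiplications to 7 at each level.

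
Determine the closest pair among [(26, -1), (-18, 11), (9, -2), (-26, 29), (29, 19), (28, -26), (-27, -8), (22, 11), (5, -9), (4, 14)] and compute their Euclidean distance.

Computing all pairwise distances among 10 points:

d((26, -1), (-18, 11)) = 45.607
d((26, -1), (9, -2)) = 17.0294
d((26, -1), (-26, 29)) = 60.0333
d((26, -1), (29, 19)) = 20.2237
d((26, -1), (28, -26)) = 25.0799
d((26, -1), (-27, -8)) = 53.4603
d((26, -1), (22, 11)) = 12.6491
d((26, -1), (5, -9)) = 22.4722
d((26, -1), (4, 14)) = 26.6271
d((-18, 11), (9, -2)) = 29.9666
d((-18, 11), (-26, 29)) = 19.6977
d((-18, 11), (29, 19)) = 47.676
d((-18, 11), (28, -26)) = 59.0339
d((-18, 11), (-27, -8)) = 21.0238
d((-18, 11), (22, 11)) = 40.0
d((-18, 11), (5, -9)) = 30.4795
d((-18, 11), (4, 14)) = 22.2036
d((9, -2), (-26, 29)) = 46.7547
d((9, -2), (29, 19)) = 29.0
d((9, -2), (28, -26)) = 30.6105
d((9, -2), (-27, -8)) = 36.4966
d((9, -2), (22, 11)) = 18.3848
d((9, -2), (5, -9)) = 8.0623 <-- minimum
d((9, -2), (4, 14)) = 16.7631
d((-26, 29), (29, 19)) = 55.9017
d((-26, 29), (28, -26)) = 77.0779
d((-26, 29), (-27, -8)) = 37.0135
d((-26, 29), (22, 11)) = 51.264
d((-26, 29), (5, -9)) = 49.0408
d((-26, 29), (4, 14)) = 33.541
d((29, 19), (28, -26)) = 45.0111
d((29, 19), (-27, -8)) = 62.1691
d((29, 19), (22, 11)) = 10.6301
d((29, 19), (5, -9)) = 36.8782
d((29, 19), (4, 14)) = 25.4951
d((28, -26), (-27, -8)) = 57.8705
d((28, -26), (22, 11)) = 37.4833
d((28, -26), (5, -9)) = 28.6007
d((28, -26), (4, 14)) = 46.6476
d((-27, -8), (22, 11)) = 52.5547
d((-27, -8), (5, -9)) = 32.0156
d((-27, -8), (4, 14)) = 38.0132
d((22, 11), (5, -9)) = 26.2488
d((22, 11), (4, 14)) = 18.2483
d((5, -9), (4, 14)) = 23.0217

Closest pair: (9, -2) and (5, -9) with distance 8.0623

The closest pair is (9, -2) and (5, -9) with Euclidean distance 8.0623. For 10 points, brute-force pairwise comparison is shown above. For large n, the divide-and-conquer algorithm (sort by x, recurse on halves, check the dividing strip) achieves O(n log n).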